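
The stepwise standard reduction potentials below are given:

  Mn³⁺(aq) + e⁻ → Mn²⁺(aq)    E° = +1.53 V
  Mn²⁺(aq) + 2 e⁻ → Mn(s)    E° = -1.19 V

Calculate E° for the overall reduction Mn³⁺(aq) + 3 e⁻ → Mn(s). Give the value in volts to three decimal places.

-0.283 V

Adding the free-energy changes (−nFE°) of the two steps gives −n₃FE°₃ = −n₁FE°₁ − n₂FE°₂.
E°₃ = (1×+1.53 + 2×-1.19) / 3 = (-0.850) / 3 = -0.283 V.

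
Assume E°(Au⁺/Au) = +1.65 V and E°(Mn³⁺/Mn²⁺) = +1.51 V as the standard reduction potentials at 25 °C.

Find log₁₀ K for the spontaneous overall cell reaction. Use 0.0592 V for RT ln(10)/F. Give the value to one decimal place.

2.4

Cathode: Au⁺/Au; anode: Mn³⁺/Mn²⁺. E°cell = +0.14 V, n = 1.
log K = nE°cell / 0.0592 = (1)(+0.14) / 0.0592 = 2.4.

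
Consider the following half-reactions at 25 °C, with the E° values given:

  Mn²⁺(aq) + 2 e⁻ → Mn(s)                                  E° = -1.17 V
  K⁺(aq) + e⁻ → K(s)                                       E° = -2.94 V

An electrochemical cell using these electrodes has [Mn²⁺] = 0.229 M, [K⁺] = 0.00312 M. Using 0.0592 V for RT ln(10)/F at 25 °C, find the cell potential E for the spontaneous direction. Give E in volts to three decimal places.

Mn²⁺/Mn is the cathode (higher E°), K⁺/K the anode: E°cell = -1.17 − (-2.94) = +1.77 V, n = 2.
Overall: Mn²⁺(aq) + 2 K(s) → Mn(s) + 2 K⁺(aq)
Q = [K⁺]^2 / ([Mn²⁺]); log Q = -4.372.
E = E° − (0.0592/n) log Q = +1.77 − (0.0592/2)(-4.372) = +1.899 V.

+1.899 V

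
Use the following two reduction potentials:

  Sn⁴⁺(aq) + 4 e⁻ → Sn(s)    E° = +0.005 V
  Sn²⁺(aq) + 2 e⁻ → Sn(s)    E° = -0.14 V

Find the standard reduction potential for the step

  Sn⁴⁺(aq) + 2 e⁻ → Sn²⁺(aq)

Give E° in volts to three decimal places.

Sequential free energies add, so n₃E°₃ = n₁E°₁ + n₂E°₂.
With n₃ = 4, and the known step contributing 2×(-0.14) V, the unknown satisfies 2·E° = 4×(+0.005) − 2×(-0.14) = +0.300.
E° = +0.300 / 2 = +0.150 V.

+0.150 V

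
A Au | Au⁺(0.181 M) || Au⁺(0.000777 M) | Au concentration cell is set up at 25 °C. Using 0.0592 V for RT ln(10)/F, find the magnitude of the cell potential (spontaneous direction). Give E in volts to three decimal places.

For a concentration cell E°cell = 0. The 0.181 M side is the cathode (reduction is favoured where [Au⁺] is higher).
With n = 1, E = −(0.0592/1) log([Au⁺]ₐₙ/[Au⁺]꜀ₐₜ) = −(0.0592/1) log(0.000777/0.181) = −(0.0592/1)(-2.367) = +0.140 V.

+0.140 V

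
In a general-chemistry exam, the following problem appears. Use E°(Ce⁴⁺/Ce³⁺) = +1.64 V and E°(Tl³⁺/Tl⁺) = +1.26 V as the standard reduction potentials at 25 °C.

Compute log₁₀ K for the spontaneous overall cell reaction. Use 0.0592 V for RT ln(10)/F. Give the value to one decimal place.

12.8

Cathode: Ce⁴⁺/Ce³⁺; anode: Tl³⁺/Tl⁺. E°cell = +0.38 V, n = 2.
log K = nE°cell / 0.0592 = (2)(+0.38) / 0.0592 = 12.8.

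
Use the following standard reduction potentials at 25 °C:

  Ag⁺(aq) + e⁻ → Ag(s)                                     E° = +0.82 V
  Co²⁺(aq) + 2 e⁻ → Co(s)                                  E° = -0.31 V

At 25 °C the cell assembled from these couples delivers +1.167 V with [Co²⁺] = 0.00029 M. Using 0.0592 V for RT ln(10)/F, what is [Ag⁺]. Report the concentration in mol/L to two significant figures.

0.072 M

Ag⁺/Ag is the cathode, Co²⁺/Co the anode: E°cell = +1.13 V, n = 2.
Overall reaction: 2 Ag⁺(aq) + Co(s) → 2 Ag(s) + Co²⁺(aq); Q = [Co²⁺]^1/[Ag⁺]^2.
From E = E° − (0.0592/n) log Q: log Q = (E° − E)·n/0.0592 = (+1.13 − (+1.167))·2/0.0592 = -1.2500.
So 2·log[Ag⁺] = 1·log(0.00029) − log Q = -3.5376 − (-1.2500) = -2.2876; log[Ag⁺] = -2.2876 / 2 = -1.1438; [Ag⁺] = 10^(-1.1438) ≈ 0.072 M.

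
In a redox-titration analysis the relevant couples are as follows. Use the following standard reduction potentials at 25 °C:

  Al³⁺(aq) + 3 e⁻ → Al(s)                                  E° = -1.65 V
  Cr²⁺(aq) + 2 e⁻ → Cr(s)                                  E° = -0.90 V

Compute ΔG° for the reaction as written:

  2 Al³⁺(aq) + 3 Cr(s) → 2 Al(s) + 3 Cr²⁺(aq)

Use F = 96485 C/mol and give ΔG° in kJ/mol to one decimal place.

+434.2 kJ/mol

As written, Al³⁺/Al is reduced (cathode) and Cr²⁺/Cr is oxidised (anode), so E°cell = (-1.65) − (-0.90) = -0.75 V.
Balancing electrons gives n = 6.
ΔG° = −nFE° = −(6)(96485)(-0.75) = 434,182 J = +434.2 kJ/mol.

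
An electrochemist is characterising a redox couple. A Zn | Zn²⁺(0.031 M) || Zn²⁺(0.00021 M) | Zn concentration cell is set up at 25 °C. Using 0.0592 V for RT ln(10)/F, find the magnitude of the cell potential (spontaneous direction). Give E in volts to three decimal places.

For a concentration cell E°cell = 0. The 0.031 M side is the cathode (reduction is favoured where [Zn²⁺] is higher).
With n = 2, E = −(0.0592/2) log([Zn²⁺]ₐₙ/[Zn²⁺]꜀ₐₜ) = −(0.0592/2) log(0.00021/0.031) = −(0.0592/2)(-2.169) = +0.064 V.

+0.064 V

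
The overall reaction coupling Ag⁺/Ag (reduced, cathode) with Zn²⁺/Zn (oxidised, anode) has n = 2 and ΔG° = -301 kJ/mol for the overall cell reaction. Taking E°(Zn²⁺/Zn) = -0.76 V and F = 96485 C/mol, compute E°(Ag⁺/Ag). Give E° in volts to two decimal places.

E°cell = −ΔG°/(nF) = −(-301×10³)/((2)(96485)) = +1.560 V.
Since Ag⁺/Ag is the cathode and Zn²⁺/Zn the anode, E°cell = E°(Ag⁺/Ag) − E°(Zn²⁺/Zn).
So E°(Ag⁺/Ag) = E°cell + E°(Zn²⁺/Zn) = +1.560 + (-0.76) = +0.80 V.

+0.80 V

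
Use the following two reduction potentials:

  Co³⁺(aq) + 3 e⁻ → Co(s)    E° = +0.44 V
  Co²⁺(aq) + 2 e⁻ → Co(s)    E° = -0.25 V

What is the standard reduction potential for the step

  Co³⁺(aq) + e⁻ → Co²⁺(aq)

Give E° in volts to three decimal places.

+1.820 V

Sequential free energies add, so n₃E°₃ = n₁E°₁ + n₂E°₂.
With n₃ = 3, and the known step contributing 2×(-0.25) V, the unknown satisfies 1·E° = 3×(+0.44) − 2×(-0.25) = +1.820.
E° = +1.820 / 1 = +1.820 V.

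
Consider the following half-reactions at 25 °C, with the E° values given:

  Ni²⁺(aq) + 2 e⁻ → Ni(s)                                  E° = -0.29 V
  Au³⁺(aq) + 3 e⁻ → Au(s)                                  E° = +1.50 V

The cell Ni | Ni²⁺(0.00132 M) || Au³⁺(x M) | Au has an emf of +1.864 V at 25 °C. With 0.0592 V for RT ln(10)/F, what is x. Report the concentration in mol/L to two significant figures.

Au³⁺/Au is the cathode, Ni²⁺/Ni the anode: E°cell = +1.79 V, n = 6.
Overall reaction: 2 Au³⁺(aq) + 3 Ni(s) → 2 Au(s) + 3 Ni²⁺(aq); Q = [Ni²⁺]^3/[Au³⁺]^2.
From E = E° − (0.0592/n) log Q: log Q = (E° − E)·n/0.0592 = (+1.79 − (+1.864))·6/0.0592 = -7.5000.
So 2·log[Au³⁺] = 3·log(0.00132) − log Q = -8.6383 − (-7.5000) = -1.1383; log[Au³⁺] = -1.1383 / 2 = -0.5692; [Au³⁺] = 10^(-0.5692) ≈ 0.27 M.

0.27 M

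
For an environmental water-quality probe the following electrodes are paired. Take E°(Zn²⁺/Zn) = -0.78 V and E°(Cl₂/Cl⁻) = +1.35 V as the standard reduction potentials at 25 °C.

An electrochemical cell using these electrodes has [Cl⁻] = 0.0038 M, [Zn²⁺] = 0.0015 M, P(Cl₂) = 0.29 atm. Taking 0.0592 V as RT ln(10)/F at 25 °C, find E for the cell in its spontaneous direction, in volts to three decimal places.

Cl₂/Cl⁻ is the cathode (higher E°), Zn²⁺/Zn the anode: E°cell = +1.35 − (-0.78) = +2.13 V, n = 2.
Overall: Cl₂(g) + Zn(s) → 2 Cl⁻(aq) + Zn²⁺(aq)
Q = [Cl⁻]^2·[Zn²⁺] / (P(Cl₂)); log Q = -7.127.
E = E° − (0.0592/n) log Q = +2.13 − (0.0592/2)(-7.127) = +2.341 V.

+2.341 V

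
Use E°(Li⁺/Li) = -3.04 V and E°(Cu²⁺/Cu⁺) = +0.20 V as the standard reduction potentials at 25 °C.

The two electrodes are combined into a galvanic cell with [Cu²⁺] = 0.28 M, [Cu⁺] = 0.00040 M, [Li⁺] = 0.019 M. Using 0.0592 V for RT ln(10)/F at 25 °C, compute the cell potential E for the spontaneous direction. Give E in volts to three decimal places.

+3.510 V

Cu²⁺/Cu⁺ is the cathode (higher E°), Li⁺/Li the anode: E°cell = +0.20 − (-3.04) = +3.24 V, n = 1.
Overall: Cu²⁺(aq) + Li(s) → Cu⁺(aq) + Li⁺(aq)
Q = [Cu⁺]·[Li⁺] / ([Cu²⁺]); log Q = -4.566.
E = E° − (0.0592/n) log Q = +3.24 − (0.0592/1)(-4.566) = +3.510 V.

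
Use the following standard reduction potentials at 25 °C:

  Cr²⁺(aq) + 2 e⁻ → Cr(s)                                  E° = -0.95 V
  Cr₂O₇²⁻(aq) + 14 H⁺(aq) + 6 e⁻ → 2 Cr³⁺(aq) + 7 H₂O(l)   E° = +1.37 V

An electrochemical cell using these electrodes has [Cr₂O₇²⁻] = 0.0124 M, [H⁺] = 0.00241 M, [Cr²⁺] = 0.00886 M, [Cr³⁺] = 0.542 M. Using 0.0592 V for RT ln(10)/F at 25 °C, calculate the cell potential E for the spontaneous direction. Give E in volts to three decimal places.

Cr₂O₇²⁻/Cr³⁺ is the cathode (higher E°), Cr²⁺/Cr the anode: E°cell = +1.37 − (-0.95) = +2.32 V, n = 6.
Overall: Cr₂O₇²⁻(aq) + 14 H⁺(aq) + 3 Cr(s) → 2 Cr³⁺(aq) + 7 H₂O(l) + 3 Cr²⁺(aq)
Q = [Cr³⁺]^2·[Cr²⁺]^3 / ([Cr₂O₇²⁻]·[H⁺]^14); log Q = 31.869.
E = E° − (0.0592/n) log Q = +2.32 − (0.0592/6)(31.869) = +2.006 V.

+2.006 V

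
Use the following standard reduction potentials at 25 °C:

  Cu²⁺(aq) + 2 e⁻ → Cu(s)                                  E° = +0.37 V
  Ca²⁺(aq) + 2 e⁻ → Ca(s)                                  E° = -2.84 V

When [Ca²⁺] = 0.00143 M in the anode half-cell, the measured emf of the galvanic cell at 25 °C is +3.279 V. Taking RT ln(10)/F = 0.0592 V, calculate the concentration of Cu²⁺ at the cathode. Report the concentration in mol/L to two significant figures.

0.31 M

Cu²⁺/Cu is the cathode, Ca²⁺/Ca the anode: E°cell = +3.21 V, n = 2.
Overall reaction: Cu²⁺(aq) + Ca(s) → Cu(s) + Ca²⁺(aq); Q = [Ca²⁺]^1/[Cu²⁺]^1.
From E = E° − (0.0592/n) log Q: log Q = (E° − E)·n/0.0592 = (+3.21 − (+3.279))·2/0.0592 = -2.3311.
So 1·log[Cu²⁺] = 1·log(0.00143) − log Q = -2.8447 − (-2.3311) = -0.5136; [Cu²⁺] = 10^(-0.5136) ≈ 0.31 M.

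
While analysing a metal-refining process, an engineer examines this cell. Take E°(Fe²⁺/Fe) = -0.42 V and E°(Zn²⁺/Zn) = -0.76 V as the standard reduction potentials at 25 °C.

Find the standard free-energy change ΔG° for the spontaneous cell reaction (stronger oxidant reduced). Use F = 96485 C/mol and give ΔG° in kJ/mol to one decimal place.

-65.6 kJ/mol

Fe²⁺/Fe (E° = -0.42 V) is the cathode; Zn²⁺/Zn (E° = -0.76 V) is the anode, so E°cell = +0.34 V.
Balancing electrons gives n = 2 (lcm of 2 and 2).
ΔG° = −nFE° = −(2)(96485)(+0.34) = -65,610 J = -65.6 kJ/mol.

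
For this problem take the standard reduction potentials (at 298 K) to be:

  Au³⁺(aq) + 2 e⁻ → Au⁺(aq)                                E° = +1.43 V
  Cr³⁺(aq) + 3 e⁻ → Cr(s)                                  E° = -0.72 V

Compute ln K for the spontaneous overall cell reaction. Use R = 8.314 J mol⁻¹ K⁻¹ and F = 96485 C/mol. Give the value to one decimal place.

502.4

Cathode: Au³⁺/Au⁺; anode: Cr³⁺/Cr. E°cell = (+1.43) − (-0.72) = +2.15 V, with n = 6.
ΔG° = −nFE° = −RT ln K, so ln K = nFE°/(RT) = (6)(96485)(+2.15) / ((8.314)(298)) = 502.369.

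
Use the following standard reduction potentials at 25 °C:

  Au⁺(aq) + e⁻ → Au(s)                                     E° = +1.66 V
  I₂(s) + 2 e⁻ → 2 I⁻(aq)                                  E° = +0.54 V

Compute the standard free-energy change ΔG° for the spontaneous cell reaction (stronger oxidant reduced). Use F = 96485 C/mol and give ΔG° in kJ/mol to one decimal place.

-216.1 kJ/mol

Au⁺/Au (E° = +1.66 V) is the cathode; I₂/I⁻ (E° = +0.54 V) is the anode, so E°cell = +1.12 V.
Balancing electrons gives n = 2 (lcm of 1 and 2).
ΔG° = −nFE° = −(2)(96485)(+1.12) = -216,126 J = -216.1 kJ/mol.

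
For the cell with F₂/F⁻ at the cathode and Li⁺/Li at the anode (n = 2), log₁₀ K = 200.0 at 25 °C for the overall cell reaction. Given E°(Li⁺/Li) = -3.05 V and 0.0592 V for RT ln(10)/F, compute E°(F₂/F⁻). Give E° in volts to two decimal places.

+2.87 V

E°cell = (0.0592/n)·log K = (0.0592/2)(200.0) = +5.920 V.
Since F₂/F⁻ is the cathode and Li⁺/Li the anode, E°cell = E°(F₂/F⁻) − E°(Li⁺/Li).
So E°(F₂/F⁻) = E°cell + E°(Li⁺/Li) = +5.920 + (-3.05) = +2.87 V.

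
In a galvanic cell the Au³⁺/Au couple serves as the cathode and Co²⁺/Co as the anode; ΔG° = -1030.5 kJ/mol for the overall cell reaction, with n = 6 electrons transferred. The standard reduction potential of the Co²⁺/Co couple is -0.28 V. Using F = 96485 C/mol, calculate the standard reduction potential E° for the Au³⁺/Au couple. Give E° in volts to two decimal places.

+1.50 V

E°cell = −ΔG°/(nF) = −(-1030.5×10³)/((6)(96485)) = +1.780 V.
Since Au³⁺/Au is the cathode and Co²⁺/Co the anode, E°cell = E°(Au³⁺/Au) − E°(Co²⁺/Co).
So E°(Au³⁺/Au) = E°cell + E°(Co²⁺/Co) = +1.780 + (-0.28) = +1.50 V.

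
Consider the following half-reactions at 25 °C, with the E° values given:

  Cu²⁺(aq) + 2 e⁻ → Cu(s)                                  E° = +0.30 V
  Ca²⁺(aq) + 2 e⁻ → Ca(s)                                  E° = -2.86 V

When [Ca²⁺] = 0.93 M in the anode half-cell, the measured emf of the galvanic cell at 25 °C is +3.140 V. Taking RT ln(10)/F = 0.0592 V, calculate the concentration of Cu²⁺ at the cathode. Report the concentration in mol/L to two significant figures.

0.20 M

Cu²⁺/Cu is the cathode, Ca²⁺/Ca the anode: E°cell = +3.16 V, n = 2.
Overall reaction: Cu²⁺(aq) + Ca(s) → Cu(s) + Ca²⁺(aq); Q = [Ca²⁺]^1/[Cu²⁺]^1.
From E = E° − (0.0592/n) log Q: log Q = (E° − E)·n/0.0592 = (+3.16 − (+3.140))·2/0.0592 = 0.6757.
So 1·log[Cu²⁺] = 1·log(0.93) − log Q = -0.0315 − (0.6757) = -0.7072; [Cu²⁺] = 10^(-0.7072) ≈ 0.20 M.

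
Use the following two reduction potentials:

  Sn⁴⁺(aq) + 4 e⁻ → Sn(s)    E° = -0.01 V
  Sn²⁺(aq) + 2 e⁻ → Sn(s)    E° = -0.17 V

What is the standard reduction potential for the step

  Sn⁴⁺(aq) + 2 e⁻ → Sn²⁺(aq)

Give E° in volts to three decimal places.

Sequential free energies add, so n₃E°₃ = n₁E°₁ + n₂E°₂.
With n₃ = 4, and the known step contributing 2×(-0.17) V, the unknown satisfies 2·E° = 4×(-0.01) − 2×(-0.17) = +0.300.
E° = +0.300 / 2 = +0.150 V.

+0.150 V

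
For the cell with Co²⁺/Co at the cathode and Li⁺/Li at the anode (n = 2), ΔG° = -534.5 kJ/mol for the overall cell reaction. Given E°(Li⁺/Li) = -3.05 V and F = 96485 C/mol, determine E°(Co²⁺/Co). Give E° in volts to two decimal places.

E°cell = −ΔG°/(nF) = −(-534.5×10³)/((2)(96485)) = +2.770 V.
Since Co²⁺/Co is the cathode and Li⁺/Li the anode, E°cell = E°(Co²⁺/Co) − E°(Li⁺/Li).
So E°(Co²⁺/Co) = E°cell + E°(Li⁺/Li) = +2.770 + (-3.05) = -0.28 V.

-0.28 V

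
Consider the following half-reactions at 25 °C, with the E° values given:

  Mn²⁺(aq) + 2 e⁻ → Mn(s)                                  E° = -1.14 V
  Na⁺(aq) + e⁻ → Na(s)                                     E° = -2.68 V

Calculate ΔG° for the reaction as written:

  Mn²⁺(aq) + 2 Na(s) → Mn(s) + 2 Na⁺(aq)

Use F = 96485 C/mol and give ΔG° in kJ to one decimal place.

-297.2 kJ

As written, Mn²⁺/Mn is reduced (cathode) and Na⁺/Na is oxidised (anode), so E°cell = (-1.14) − (-2.68) = +1.54 V.
Balancing electrons gives n = 2.
ΔG° = −nFE° = −(2)(96485)(+1.54) = -297,174 J = -297.2 kJ.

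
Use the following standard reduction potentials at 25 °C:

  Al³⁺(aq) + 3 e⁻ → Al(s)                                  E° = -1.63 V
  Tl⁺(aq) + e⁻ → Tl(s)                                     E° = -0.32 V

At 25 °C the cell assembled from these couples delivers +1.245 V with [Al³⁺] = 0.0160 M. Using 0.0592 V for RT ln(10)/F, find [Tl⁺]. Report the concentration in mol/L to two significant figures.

Tl⁺/Tl is the cathode, Al³⁺/Al the anode: E°cell = +1.31 V, n = 3.
Overall reaction: 3 Tl⁺(aq) + Al(s) → 3 Tl(s) + Al³⁺(aq); Q = [Al³⁺]^1/[Tl⁺]^3.
From E = E° − (0.0592/n) log Q: log Q = (E° − E)·n/0.0592 = (+1.31 − (+1.245))·3/0.0592 = 3.2939.
So 3·log[Tl⁺] = 1·log(0.016) − log Q = -1.7959 − (3.2939) = -5.0898; log[Tl⁺] = -5.0898 / 3 = -1.6966; [Tl⁺] = 10^(-1.6966) ≈ 0.020 M.

0.020 M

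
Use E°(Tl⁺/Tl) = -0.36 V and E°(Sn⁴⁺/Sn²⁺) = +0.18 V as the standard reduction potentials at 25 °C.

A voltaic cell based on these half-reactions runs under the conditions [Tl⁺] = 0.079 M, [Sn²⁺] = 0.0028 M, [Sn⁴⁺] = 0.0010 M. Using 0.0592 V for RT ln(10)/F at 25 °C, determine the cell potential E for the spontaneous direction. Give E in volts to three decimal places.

+0.592 V

Sn⁴⁺/Sn²⁺ is the cathode (higher E°), Tl⁺/Tl the anode: E°cell = +0.18 − (-0.36) = +0.54 V, n = 2.
Overall: Sn⁴⁺(aq) + 2 Tl(s) → Sn²⁺(aq) + 2 Tl⁺(aq)
Q = [Sn²⁺]·[Tl⁺]^2 / ([Sn⁴⁺]); log Q = -1.758.
E = E° − (0.0592/n) log Q = +0.54 − (0.0592/2)(-1.758) = +0.592 V.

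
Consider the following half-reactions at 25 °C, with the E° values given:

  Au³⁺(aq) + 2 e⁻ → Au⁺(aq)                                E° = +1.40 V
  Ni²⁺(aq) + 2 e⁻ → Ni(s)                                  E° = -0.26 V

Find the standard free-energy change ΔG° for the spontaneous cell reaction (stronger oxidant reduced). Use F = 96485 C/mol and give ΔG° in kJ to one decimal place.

-320.3 kJ

Au³⁺/Au⁺ (E° = +1.40 V) is the cathode; Ni²⁺/Ni (E° = -0.26 V) is the anode, so E°cell = +1.66 V.
Balancing electrons gives n = 2 (lcm of 2 and 2).
ΔG° = −nFE° = −(2)(96485)(+1.66) = -320,330 J = -320.3 kJ.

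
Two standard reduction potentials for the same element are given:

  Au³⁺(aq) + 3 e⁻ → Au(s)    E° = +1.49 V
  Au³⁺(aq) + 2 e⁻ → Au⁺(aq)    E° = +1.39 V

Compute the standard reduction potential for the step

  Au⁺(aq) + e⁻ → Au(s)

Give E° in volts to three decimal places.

+1.690 V

Sequential free energies add, so n₃E°₃ = n₁E°₁ + n₂E°₂.
With n₃ = 3, and the known step contributing 2×(+1.39) V, the unknown satisfies 1·E° = 3×(+1.49) − 2×(+1.39) = +1.690.
E° = +1.690 / 1 = +1.690 V.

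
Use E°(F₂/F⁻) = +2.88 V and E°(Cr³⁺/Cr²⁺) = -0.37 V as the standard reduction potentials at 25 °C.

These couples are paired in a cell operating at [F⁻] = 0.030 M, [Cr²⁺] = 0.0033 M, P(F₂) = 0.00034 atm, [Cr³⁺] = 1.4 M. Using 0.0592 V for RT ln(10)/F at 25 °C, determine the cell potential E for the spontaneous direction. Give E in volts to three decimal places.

F₂/F⁻ is the cathode (higher E°), Cr³⁺/Cr²⁺ the anode: E°cell = +2.88 − (-0.37) = +3.25 V, n = 2.
Overall: F₂(g) + 2 Cr²⁺(aq) → 2 F⁻(aq) + 2 Cr³⁺(aq)
Q = [F⁻]^2·[Cr³⁺]^2 / (P(F₂)·[Cr²⁺]^2); log Q = 5.678.
E = E° − (0.0592/n) log Q = +3.25 − (0.0592/2)(5.678) = +3.082 V.

+3.082 V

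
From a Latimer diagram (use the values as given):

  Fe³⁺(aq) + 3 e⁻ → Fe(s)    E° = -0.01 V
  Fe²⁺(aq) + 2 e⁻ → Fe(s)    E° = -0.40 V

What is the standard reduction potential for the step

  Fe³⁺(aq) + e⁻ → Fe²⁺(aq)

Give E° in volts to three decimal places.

Sequential free energies add, so n₃E°₃ = n₁E°₁ + n₂E°₂.
With n₃ = 3, and the known step contributing 2×(-0.40) V, the unknown satisfies 1·E° = 3×(-0.01) − 2×(-0.40) = +0.770.
E° = +0.770 / 1 = +0.770 V.

+0.770 V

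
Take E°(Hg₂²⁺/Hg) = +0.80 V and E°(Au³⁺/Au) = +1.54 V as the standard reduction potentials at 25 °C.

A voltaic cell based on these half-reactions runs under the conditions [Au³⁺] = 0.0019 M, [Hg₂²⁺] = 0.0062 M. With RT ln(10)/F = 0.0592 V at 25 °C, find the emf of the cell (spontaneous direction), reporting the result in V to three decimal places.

Au³⁺/Au is the cathode (higher E°), Hg₂²⁺/Hg the anode: E°cell = +1.54 − (+0.80) = +0.74 V, n = 6.
Overall: 2 Au³⁺(aq) + 6 Hg(l) → 2 Au(s) + 3 Hg₂²⁺(aq)
Q = [Hg₂²⁺]^3 / ([Au³⁺]^2); log Q = -1.180.
E = E° − (0.0592/n) log Q = +0.74 − (0.0592/6)(-1.180) = +0.752 V.

+0.752 V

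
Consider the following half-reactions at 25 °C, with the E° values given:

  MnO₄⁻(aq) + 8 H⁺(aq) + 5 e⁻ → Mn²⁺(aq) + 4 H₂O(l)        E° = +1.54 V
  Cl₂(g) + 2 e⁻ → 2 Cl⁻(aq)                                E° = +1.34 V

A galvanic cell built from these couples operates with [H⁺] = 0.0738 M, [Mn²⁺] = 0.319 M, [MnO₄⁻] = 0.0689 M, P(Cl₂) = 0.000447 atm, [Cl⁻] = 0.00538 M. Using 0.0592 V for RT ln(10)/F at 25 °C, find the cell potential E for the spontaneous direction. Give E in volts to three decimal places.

MnO₄⁻/Mn²⁺ is the cathode (higher E°), Cl₂/Cl⁻ the anode: E°cell = +1.54 − (+1.34) = +0.20 V, n = 10.
Overall: 2 MnO₄⁻(aq) + 16 H⁺(aq) + 10 Cl⁻(aq) → 2 Mn²⁺(aq) + 8 H₂O(l) + 5 Cl₂(g)
Q = [Mn²⁺]^2·P(Cl₂)^5 / ([MnO₄⁻]^2·[H⁺]^16·[Cl⁻]^10); log Q = 25.386.
E = E° − (0.0592/n) log Q = +0.20 − (0.0592/10)(25.386) = +0.050 V.

+0.050 V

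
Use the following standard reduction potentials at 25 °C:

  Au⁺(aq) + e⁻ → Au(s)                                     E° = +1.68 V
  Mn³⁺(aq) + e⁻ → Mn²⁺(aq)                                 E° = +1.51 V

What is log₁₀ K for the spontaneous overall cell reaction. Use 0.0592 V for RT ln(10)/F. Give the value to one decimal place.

Cathode: Au⁺/Au; anode: Mn³⁺/Mn²⁺. E°cell = +0.17 V, n = 1.
log K = nE°cell / 0.0592 = (1)(+0.17) / 0.0592 = 2.9.

2.9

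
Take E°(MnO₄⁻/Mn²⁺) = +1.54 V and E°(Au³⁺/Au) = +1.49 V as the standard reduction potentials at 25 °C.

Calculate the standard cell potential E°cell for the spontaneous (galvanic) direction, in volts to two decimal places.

+0.05 V

The MnO₄⁻/Mn²⁺ couple has the higher reduction potential, so it is the cathode; Au³⁺/Au is oxidised at the anode.
E°cell = E°(cathode) − E°(anode) = (+1.54) − (+1.49) = +0.05 V.
Since E°cell > 0, the reaction is spontaneous under standard conditions.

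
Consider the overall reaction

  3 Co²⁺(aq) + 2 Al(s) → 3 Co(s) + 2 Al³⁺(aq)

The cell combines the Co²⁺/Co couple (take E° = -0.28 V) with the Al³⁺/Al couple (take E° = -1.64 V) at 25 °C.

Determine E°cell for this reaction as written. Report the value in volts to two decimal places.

The Co²⁺/Co couple has the higher reduction potential, so it is the cathode; Al³⁺/Al is oxidised at the anode.
E°cell = E°(cathode) − E°(anode) = (-0.28) − (-1.64) = +1.36 V.
Since E°cell > 0, the reaction is spontaneous under standard conditions.

+1.36 V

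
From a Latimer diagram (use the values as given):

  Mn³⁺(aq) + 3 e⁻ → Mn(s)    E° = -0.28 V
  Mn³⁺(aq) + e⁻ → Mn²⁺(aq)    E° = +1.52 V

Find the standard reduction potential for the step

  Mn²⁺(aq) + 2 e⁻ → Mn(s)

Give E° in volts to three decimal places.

-1.180 V

Sequential free energies add, so n₃E°₃ = n₁E°₁ + n₂E°₂.
With n₃ = 3, and the known step contributing 1×(+1.52) V, the unknown satisfies 2·E° = 3×(-0.28) − 1×(+1.52) = -2.360.
E° = -2.360 / 2 = -1.180 V.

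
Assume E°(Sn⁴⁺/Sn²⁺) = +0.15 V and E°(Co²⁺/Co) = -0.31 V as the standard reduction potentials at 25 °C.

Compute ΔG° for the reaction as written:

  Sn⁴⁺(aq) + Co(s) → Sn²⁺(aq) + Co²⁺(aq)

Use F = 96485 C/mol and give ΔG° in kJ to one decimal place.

-88.8 kJ

As written, Sn⁴⁺/Sn²⁺ is reduced (cathode) and Co²⁺/Co is oxidised (anode), so E°cell = (+0.15) − (-0.31) = +0.46 V.
Balancing electrons gives n = 2.
ΔG° = −nFE° = −(2)(96485)(+0.46) = -88,766 J = -88.8 kJ.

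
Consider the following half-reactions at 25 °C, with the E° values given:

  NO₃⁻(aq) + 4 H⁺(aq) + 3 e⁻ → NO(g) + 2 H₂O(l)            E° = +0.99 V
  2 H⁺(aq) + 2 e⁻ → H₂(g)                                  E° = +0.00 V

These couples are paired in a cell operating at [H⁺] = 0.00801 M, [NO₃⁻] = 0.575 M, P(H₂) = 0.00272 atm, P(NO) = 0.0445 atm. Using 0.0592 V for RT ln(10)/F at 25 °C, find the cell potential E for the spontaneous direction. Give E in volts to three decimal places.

+0.895 V

NO₃⁻/NO is the cathode (higher E°), H⁺/H₂ the anode: E°cell = +0.99 − (+0.00) = +0.99 V, n = 6.
Overall: 2 NO₃⁻(aq) + 2 H⁺(aq) + 3 H₂(g) → 2 NO(g) + 4 H₂O(l)
Q = P(NO)^2 / ([NO₃⁻]^2·[H⁺]^2·P(H₂)^3); log Q = 9.666.
E = E° − (0.0592/n) log Q = +0.99 − (0.0592/6)(9.666) = +0.895 V.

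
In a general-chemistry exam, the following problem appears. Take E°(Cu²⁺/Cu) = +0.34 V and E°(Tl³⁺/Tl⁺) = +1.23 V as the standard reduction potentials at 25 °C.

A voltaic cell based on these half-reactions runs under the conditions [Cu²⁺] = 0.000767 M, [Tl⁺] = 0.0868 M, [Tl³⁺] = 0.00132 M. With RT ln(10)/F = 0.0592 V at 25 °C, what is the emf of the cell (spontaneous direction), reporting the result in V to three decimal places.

Tl³⁺/Tl⁺ is the cathode (higher E°), Cu²⁺/Cu the anode: E°cell = +1.23 − (+0.34) = +0.89 V, n = 2.
Overall: Tl³⁺(aq) + Cu(s) → Tl⁺(aq) + Cu²⁺(aq)
Q = [Tl⁺]·[Cu²⁺] / ([Tl³⁺]); log Q = -1.297.
E = E° − (0.0592/n) log Q = +0.89 − (0.0592/2)(-1.297) = +0.928 V.

+0.928 V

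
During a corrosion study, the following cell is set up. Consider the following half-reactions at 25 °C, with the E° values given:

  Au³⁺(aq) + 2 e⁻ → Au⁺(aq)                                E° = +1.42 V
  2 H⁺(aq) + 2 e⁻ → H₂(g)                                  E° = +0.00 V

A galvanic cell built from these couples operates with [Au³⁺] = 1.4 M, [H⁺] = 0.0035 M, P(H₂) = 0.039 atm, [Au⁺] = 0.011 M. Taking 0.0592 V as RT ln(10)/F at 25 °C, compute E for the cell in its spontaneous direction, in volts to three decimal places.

+1.586 V

Au³⁺/Au⁺ is the cathode (higher E°), H⁺/H₂ the anode: E°cell = +1.42 − (+0.00) = +1.42 V, n = 2.
Overall: Au³⁺(aq) + H₂(g) → Au⁺(aq) + 2 H⁺(aq)
Q = [Au⁺]·[H⁺]^2 / ([Au³⁺]·P(H₂)); log Q = -5.608.
E = E° − (0.0592/n) log Q = +1.42 − (0.0592/2)(-5.608) = +1.586 V.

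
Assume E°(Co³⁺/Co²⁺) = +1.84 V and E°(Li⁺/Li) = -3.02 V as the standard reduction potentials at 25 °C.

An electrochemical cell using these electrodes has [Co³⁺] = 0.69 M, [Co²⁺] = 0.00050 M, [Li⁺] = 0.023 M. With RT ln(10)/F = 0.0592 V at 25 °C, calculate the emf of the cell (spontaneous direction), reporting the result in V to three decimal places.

Co³⁺/Co²⁺ is the cathode (higher E°), Li⁺/Li the anode: E°cell = +1.84 − (-3.02) = +4.86 V, n = 1.
Overall: Co³⁺(aq) + Li(s) → Co²⁺(aq) + Li⁺(aq)
Q = [Co²⁺]·[Li⁺] / ([Co³⁺]); log Q = -4.778.
E = E° − (0.0592/n) log Q = +4.86 − (0.0592/1)(-4.778) = +5.143 V.

+5.143 V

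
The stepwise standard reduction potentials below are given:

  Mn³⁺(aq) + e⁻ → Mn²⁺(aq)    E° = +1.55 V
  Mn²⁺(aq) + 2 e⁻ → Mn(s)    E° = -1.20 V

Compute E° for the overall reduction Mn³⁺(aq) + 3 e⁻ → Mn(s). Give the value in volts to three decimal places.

-0.283 V

Since ΔG° = −nFE° is additive over sequential reductions, n₃E°₃ = n₁E°₁ + n₂E°₂.
E°₃ = (1×+1.55 + 2×-1.20) / 3 = (-0.850) / 3 = -0.283 V.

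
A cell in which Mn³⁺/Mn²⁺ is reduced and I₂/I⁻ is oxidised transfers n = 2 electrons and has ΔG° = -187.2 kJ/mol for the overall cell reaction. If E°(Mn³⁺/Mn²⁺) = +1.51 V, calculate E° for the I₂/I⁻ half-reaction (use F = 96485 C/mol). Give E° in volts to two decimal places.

+0.54 V

E°cell = −ΔG°/(nF) = −(-187.2×10³)/((2)(96485)) = +0.970 V.
Since Mn³⁺/Mn²⁺ is the cathode and I₂/I⁻ the anode, E°cell = E°(Mn³⁺/Mn²⁺) − E°(I₂/I⁻).
So E°(I₂/I⁻) = E°(Mn³⁺/Mn²⁺) − E°cell = (+1.51) − (+0.970) = +0.54 V.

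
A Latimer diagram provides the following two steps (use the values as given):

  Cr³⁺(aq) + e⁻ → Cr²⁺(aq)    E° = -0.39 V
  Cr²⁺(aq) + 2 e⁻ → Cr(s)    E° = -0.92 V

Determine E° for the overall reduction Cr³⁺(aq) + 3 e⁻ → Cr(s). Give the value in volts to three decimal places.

-0.743 V

Standard free energies of sequential steps add: ΔG°₃ = ΔG°₁ + ΔG°₂, so n₃E°₃ = n₁E°₁ + n₂E°₂.
E°₃ = (1×-0.39 + 2×-0.92) / 3 = (-2.230) / 3 = -0.743 V.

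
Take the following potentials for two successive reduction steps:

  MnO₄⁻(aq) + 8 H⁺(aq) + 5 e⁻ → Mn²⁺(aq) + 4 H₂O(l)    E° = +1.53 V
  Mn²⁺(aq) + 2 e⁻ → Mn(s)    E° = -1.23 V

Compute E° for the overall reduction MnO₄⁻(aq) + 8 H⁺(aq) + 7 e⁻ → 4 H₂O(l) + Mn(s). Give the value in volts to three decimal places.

Since ΔG° = −nFE° is additive over sequential reductions, n₃E°₃ = n₁E°₁ + n₂E°₂.
E°₃ = (5×+1.53 + 2×-1.23) / 7 = (+5.190) / 7 = +0.741 V.

+0.741 V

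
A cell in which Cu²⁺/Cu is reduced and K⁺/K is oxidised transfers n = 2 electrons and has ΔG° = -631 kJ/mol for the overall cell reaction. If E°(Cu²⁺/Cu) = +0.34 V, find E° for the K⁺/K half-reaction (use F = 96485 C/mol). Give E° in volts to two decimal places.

-2.93 V

E°cell = −ΔG°/(nF) = −(-631×10³)/((2)(96485)) = +3.270 V.
Since Cu²⁺/Cu is the cathode and K⁺/K the anode, E°cell = E°(Cu²⁺/Cu) − E°(K⁺/K).
So E°(K⁺/K) = E°(Cu²⁺/Cu) − E°cell = (+0.34) − (+3.270) = -2.93 V.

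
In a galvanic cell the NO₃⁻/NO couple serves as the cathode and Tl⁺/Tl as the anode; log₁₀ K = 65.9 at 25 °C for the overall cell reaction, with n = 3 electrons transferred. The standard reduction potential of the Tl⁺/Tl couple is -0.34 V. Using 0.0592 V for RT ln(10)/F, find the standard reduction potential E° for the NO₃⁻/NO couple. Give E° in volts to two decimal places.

E°cell = (0.0592/n)·log K = (0.0592/3)(65.9) = +1.300 V.
Since NO₃⁻/NO is the cathode and Tl⁺/Tl the anode, E°cell = E°(NO₃⁻/NO) − E°(Tl⁺/Tl).
So E°(NO₃⁻/NO) = E°cell + E°(Tl⁺/Tl) = +1.300 + (-0.34) = +0.96 V.

+0.96 V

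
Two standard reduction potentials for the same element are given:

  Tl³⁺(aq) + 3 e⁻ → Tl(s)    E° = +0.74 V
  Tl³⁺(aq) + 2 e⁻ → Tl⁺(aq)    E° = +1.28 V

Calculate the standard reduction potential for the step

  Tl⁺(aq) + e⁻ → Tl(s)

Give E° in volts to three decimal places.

Sequential free energies add, so n₃E°₃ = n₁E°₁ + n₂E°₂.
With n₃ = 3, and the known step contributing 2×(+1.28) V, the unknown satisfies 1·E° = 3×(+0.74) − 2×(+1.28) = -0.340.
E° = -0.340 / 1 = -0.340 V.

-0.340 V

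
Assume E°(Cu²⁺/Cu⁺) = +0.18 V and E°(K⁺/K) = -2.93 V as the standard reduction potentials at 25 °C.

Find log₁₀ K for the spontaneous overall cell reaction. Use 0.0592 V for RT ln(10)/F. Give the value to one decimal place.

Cathode: Cu²⁺/Cu⁺; anode: K⁺/K. E°cell = +3.11 V, n = 1.
log K = nE°cell / 0.0592 = (1)(+3.11) / 0.0592 = 52.5.

52.5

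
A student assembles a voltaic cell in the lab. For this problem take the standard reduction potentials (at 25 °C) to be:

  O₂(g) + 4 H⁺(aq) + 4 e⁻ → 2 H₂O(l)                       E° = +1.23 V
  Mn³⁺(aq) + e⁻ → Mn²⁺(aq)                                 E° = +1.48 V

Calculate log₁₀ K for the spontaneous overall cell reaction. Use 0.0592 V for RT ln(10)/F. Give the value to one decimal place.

Cathode: Mn³⁺/Mn²⁺; anode: O₂/H₂O. E°cell = +0.25 V, n = 4.
log K = nE°cell / 0.0592 = (4)(+0.25) / 0.0592 = 16.9.

16.9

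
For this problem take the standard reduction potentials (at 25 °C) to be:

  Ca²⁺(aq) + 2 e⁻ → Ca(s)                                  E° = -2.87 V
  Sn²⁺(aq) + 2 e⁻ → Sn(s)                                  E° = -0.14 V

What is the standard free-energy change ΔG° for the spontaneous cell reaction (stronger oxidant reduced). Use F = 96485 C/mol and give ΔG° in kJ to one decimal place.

Sn²⁺/Sn (E° = -0.14 V) is the cathode; Ca²⁺/Ca (E° = -2.87 V) is the anode, so E°cell = +2.73 V.
Balancing electrons gives n = 2 (lcm of 2 and 2).
ΔG° = −nFE° = −(2)(96485)(+2.73) = -526,808 J = -526.8 kJ.

-526.8 kJ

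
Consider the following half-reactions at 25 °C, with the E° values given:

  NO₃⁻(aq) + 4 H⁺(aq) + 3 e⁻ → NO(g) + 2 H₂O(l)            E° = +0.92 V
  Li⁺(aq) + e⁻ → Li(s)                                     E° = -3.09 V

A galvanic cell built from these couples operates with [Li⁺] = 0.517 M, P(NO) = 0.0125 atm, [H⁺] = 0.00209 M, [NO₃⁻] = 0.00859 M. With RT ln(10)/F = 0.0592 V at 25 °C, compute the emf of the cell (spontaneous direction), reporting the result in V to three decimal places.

NO₃⁻/NO is the cathode (higher E°), Li⁺/Li the anode: E°cell = +0.92 − (-3.09) = +4.01 V, n = 3.
Overall: NO₃⁻(aq) + 4 H⁺(aq) + 3 Li(s) → NO(g) + 2 H₂O(l) + 3 Li⁺(aq)
Q = P(NO)·[Li⁺]^3 / ([NO₃⁻]·[H⁺]^4); log Q = 10.023.
E = E° − (0.0592/n) log Q = +4.01 − (0.0592/3)(10.023) = +3.812 V.

+3.812 V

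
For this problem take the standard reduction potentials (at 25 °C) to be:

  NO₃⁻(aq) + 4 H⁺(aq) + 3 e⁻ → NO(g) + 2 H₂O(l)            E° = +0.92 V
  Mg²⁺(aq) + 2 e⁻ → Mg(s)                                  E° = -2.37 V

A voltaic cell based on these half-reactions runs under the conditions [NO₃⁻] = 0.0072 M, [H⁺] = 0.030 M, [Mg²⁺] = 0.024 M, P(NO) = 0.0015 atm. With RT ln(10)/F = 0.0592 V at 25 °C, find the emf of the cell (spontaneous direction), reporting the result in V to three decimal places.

NO₃⁻/NO is the cathode (higher E°), Mg²⁺/Mg the anode: E°cell = +0.92 − (-2.37) = +3.29 V, n = 6.
Overall: 2 NO₃⁻(aq) + 8 H⁺(aq) + 3 Mg(s) → 2 NO(g) + 4 H₂O(l) + 3 Mg²⁺(aq)
Q = P(NO)^2·[Mg²⁺]^3 / ([NO₃⁻]^2·[H⁺]^8); log Q = 5.961.
E = E° − (0.0592/n) log Q = +3.29 − (0.0592/6)(5.961) = +3.231 V.

+3.231 V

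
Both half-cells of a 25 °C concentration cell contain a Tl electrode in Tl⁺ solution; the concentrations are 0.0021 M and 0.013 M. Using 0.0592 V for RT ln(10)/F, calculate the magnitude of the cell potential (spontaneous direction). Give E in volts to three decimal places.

For a concentration cell E°cell = 0. The 0.013 M side is the cathode (reduction is favoured where [Tl⁺] is higher).
With n = 1, E = −(0.0592/1) log([Tl⁺]ₐₙ/[Tl⁺]꜀ₐₜ) = −(0.0592/1) log(0.0021/0.013) = −(0.0592/1)(-0.792) = +0.047 V.

+0.047 V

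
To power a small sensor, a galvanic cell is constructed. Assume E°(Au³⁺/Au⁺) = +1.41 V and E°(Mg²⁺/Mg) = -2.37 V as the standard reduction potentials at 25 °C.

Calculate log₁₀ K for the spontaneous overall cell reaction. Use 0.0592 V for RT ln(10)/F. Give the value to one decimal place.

Cathode: Au³⁺/Au⁺; anode: Mg²⁺/Mg. E°cell = +3.78 V, n = 2.
log K = nE°cell / 0.0592 = (2)(+3.78) / 0.0592 = 127.7.

127.7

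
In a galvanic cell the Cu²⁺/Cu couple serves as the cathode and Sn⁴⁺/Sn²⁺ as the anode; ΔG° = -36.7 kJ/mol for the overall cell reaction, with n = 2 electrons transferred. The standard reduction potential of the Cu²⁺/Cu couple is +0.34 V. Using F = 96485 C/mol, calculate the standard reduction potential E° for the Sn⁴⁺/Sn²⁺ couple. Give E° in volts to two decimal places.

+0.15 V

E°cell = −ΔG°/(nF) = −(-36.7×10³)/((2)(96485)) = +0.190 V.
Since Cu²⁺/Cu is the cathode and Sn⁴⁺/Sn²⁺ the anode, E°cell = E°(Cu²⁺/Cu) − E°(Sn⁴⁺/Sn²⁺).
So E°(Sn⁴⁺/Sn²⁺) = E°(Cu²⁺/Cu) − E°cell = (+0.34) − (+0.190) = +0.15 V.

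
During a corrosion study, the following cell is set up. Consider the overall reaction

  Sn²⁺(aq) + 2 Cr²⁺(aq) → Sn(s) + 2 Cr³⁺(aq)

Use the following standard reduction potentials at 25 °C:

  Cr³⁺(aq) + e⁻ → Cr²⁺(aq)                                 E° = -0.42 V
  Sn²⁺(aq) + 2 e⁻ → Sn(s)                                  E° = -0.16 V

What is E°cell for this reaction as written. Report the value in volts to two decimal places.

The Sn²⁺/Sn couple has the higher reduction potential, so it is the cathode; Cr³⁺/Cr²⁺ is oxidised at the anode.
E°cell = E°(cathode) − E°(anode) = (-0.16) − (-0.42) = +0.26 V.

+0.26 V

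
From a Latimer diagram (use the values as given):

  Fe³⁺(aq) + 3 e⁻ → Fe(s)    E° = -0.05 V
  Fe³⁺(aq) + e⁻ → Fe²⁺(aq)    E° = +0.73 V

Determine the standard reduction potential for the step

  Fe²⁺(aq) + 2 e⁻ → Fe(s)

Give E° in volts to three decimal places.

Sequential free energies add, so n₃E°₃ = n₁E°₁ + n₂E°₂.
With n₃ = 3, and the known step contributing 1×(+0.73) V, the unknown satisfies 2·E° = 3×(-0.05) − 1×(+0.73) = -0.880.
E° = -0.880 / 2 = -0.440 V.

-0.440 V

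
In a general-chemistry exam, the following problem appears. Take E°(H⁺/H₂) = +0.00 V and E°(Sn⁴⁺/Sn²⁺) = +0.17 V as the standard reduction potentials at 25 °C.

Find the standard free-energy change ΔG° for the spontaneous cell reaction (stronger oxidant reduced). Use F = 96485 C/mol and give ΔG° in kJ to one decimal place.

-32.8 kJ

Sn⁴⁺/Sn²⁺ (E° = +0.17 V) is the cathode; H⁺/H₂ (E° = +0.00 V) is the anode, so E°cell = +0.17 V.
Balancing electrons gives n = 2 (lcm of 2 and 2).
ΔG° = −nFE° = −(2)(96485)(+0.17) = -32,805 J = -32.8 kJ.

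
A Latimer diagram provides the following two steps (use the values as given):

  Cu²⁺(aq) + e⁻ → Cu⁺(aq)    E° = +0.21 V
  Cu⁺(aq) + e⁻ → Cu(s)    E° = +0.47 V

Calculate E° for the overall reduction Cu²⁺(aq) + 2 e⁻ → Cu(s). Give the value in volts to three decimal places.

Standard free energies of sequential steps add: ΔG°₃ = ΔG°₁ + ΔG°₂, so n₃E°₃ = n₁E°₁ + n₂E°₂.
E°₃ = (1×+0.21 + 1×+0.47) / 2 = (+0.680) / 2 = +0.340 V.

+0.340 V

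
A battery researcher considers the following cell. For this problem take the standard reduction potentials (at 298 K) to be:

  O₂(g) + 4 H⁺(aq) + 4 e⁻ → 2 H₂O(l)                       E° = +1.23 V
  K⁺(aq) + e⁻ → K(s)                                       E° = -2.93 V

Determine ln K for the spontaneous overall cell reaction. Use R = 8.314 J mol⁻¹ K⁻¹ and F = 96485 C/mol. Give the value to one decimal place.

Cathode: O₂/H₂O; anode: K⁺/K. E°cell = (+1.23) − (-2.93) = +4.16 V, with n = 4.
ΔG° = −nFE° = −RT ln K, so ln K = nFE°/(RT) = (4)(96485)(+4.16) / ((8.314)(298)) = 648.018.

648.0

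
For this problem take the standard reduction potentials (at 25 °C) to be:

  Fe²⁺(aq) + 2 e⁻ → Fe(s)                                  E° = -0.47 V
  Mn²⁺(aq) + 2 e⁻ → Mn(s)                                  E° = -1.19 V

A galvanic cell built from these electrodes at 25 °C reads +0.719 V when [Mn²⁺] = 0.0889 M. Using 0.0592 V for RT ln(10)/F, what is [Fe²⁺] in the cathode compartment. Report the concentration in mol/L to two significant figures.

Fe²⁺/Fe is the cathode, Mn²⁺/Mn the anode: E°cell = +0.72 V, n = 2.
Overall reaction: Fe²⁺(aq) + Mn(s) → Fe(s) + Mn²⁺(aq); Q = [Mn²⁺]^1/[Fe²⁺]^1.
From E = E° − (0.0592/n) log Q: log Q = (E° − E)·n/0.0592 = (+0.72 − (+0.719))·2/0.0592 = 0.0338.
So 1·log[Fe²⁺] = 1·log(0.0889) − log Q = -1.0511 − (0.0338) = -1.0849; [Fe²⁺] = 10^(-1.0849) ≈ 0.082 M.

0.082 M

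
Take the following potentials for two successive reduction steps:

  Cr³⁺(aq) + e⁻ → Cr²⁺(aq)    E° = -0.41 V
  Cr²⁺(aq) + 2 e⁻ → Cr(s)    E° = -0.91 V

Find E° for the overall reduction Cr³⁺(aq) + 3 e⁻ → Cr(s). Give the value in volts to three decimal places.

-0.743 V

Adding the free-energy changes (−nFE°) of the two steps gives −n₃FE°₃ = −n₁FE°₁ − n₂FE°₂.
E°₃ = (1×-0.41 + 2×-0.91) / 3 = (-2.230) / 3 = -0.743 V.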